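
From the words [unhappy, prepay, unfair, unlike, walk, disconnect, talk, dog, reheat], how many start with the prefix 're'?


Checking each word for prefix 're':
  'unhappy' -> no (count: 0)
  'prepay' -> no (count: 0)
  'unfair' -> no (count: 0)
  'unlike' -> no (count: 0)
  'walk' -> no (count: 0)
  'disconnect' -> no (count: 0)
  'talk' -> no (count: 0)
  'dog' -> no (count: 0)
  'reheat' -> YES, starts with 're' (count: 1)
Total with prefix 're': 1

1


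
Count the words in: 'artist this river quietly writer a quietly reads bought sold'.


Counting words by splitting on spaces:
  Word 1: 'artist'
  Word 2: 'this'
  Word 3: 'river'
  Word 4: 'quietly'
  Word 5: 'writer'
  Word 6: 'a'
  Word 7: 'quietly'
  Word 8: 'reads'
  Word 9: 'bought'
  Word 10: 'sold'
Total words: 10

10


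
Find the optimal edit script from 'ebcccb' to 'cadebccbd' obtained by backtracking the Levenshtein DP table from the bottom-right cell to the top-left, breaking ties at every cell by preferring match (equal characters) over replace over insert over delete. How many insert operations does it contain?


Edit distance = 5. Backtracking from cell (6, 9) with preference match > replace > insert > delete,
then listing the resulting alignment 'ebcccb' -> 'cadebccbd' left to right:
  Step 1: insert 'c' [insertion #1]
  Step 2: insert 'a' [insertion #2]
  Step 3: insert 'd' [insertion #3]
  Step 4: keep 'e'
  Step 5: keep 'b'
  Step 6: keep 'c'
  Step 7: keep 'c'
  Step 8: replace c->b
  Step 9: replace b->d
Total insertions: 3

3


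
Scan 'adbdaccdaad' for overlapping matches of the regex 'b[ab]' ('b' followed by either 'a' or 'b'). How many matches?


Pattern: b[ab] means 'b' followed by either 'a' or 'b'.
Scanning 'adbdaccdaad' position-by-position:
  Pos 0: window 'ad' -> no
  Pos 1: window 'db' -> no
  Pos 2: window 'bd' -> no
  Pos 3: window 'da' -> no
  Pos 4: window 'ac' -> no
  Pos 5: window 'cc' -> no
  Pos 6: window 'cd' -> no
  Pos 7: window 'da' -> no
  Pos 8: window 'aa' -> no
  Pos 9: window 'ad' -> no
  Pos 10: window 'd' -> no
Total matches: 0

0


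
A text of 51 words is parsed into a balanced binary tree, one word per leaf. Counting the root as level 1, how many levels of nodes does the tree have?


In a balanced binary tree with n leaves the deepest leaf is ceil(log2(n)) edges below the root,
so counting node levels inclusive of root and leaves gives ceil(log2(n)) + 1 levels.
log2(51) = 5.6724
ceil(5.6724) = 6
levels = 6 + 1 = 7

7


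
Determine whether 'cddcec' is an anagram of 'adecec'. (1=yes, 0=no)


Sort characters of 'cddcec': 'cccdde'
Sort characters of 'adecec': 'accdee'
Sorted forms differ -> they are NOT anagrams
Result: 0

0


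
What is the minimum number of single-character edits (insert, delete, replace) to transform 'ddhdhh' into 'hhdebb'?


Building DP table for s1='ddhdhh' (len 6) and s2='hhdebb' (len 6):
       h  h  d  e  b  b
    0  1  2  3  4  5  6
  d 1  1  2  2  3  4  5
  d 2  2  2  2  3  4  5
  h 3  2  2  3  3  4  5
  d 4  3  3  2  3  4  5
  h 5  4  3  3  3  4  5
  h 6  5  4  4  4  4  5
Edit distance = dp[6][6] = 5

5


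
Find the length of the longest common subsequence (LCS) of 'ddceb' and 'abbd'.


DP table for LCS of 'ddceb' and 'abbd':
       a  b  b  d
    0  0  0  0  0
  d 0  0  0  0  1
  d 0  0  0  0  1
  c 0  0  0  0  1
  e 0  0  0  0  1
  b 0  0  1  1  1
LCS: 'd'
LCS length = 1

1


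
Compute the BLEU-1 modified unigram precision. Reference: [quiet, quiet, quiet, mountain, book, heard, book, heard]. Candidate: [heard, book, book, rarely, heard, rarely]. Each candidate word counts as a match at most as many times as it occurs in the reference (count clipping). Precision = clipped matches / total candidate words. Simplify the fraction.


Reference word counts: {'book': 2, 'heard': 2, 'mountain': 1, 'quiet': 3}
Checking each candidate word (with clipping):
  'heard' -> in reference (ref count 2, used 1/2) -> match (matches: 1)
  'book' -> in reference (ref count 2, used 1/2) -> match (matches: 2)
  'book' -> in reference (ref count 2, used 2/2) -> match (matches: 3)
  'rarely' -> not in reference -> no match (matches: 3)
  'heard' -> in reference (ref count 2, used 2/2) -> match (matches: 4)
  'rarely' -> not in reference -> no match (matches: 4)
Clipped matches: 4, Candidate length: 6
Precision = 4/6 = 2/3

2/3


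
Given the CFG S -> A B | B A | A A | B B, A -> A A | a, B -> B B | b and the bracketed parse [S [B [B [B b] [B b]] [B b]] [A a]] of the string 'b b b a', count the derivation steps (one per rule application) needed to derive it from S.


Every bracketed nonterminal node [X ...] in the tree is produced by exactly one rule application.
Reading the tree off as a leftmost derivation:
  Step 1: S  =>  B A   (applied S -> B A)
  Step 2: B A  =>  B B A   (applied B -> B B)
  Step 3: B B A  =>  B B B A   (applied B -> B B)
  Step 4: B B B A  =>  b B B A   (applied B -> b)
  Step 5: b B B A  =>  b b B A   (applied B -> b)
  Step 6: b b B A  =>  b b b A   (applied B -> b)
  Step 7: b b b A  =>  b b b a   (applied A -> a)
Final yield: b b b a
Total rewrite steps: 7

7


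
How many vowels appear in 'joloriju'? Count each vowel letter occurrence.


Scanning each character of 'joloriju':
  Position 1: 'j' -> consonant (running count: 0)
  Position 2: 'o' -> vowel (running count: 1)
  Position 3: 'l' -> consonant (running count: 1)
  Position 4: 'o' -> vowel (running count: 2)
  Position 5: 'r' -> consonant (running count: 2)
  Position 6: 'i' -> vowel (running count: 3)
  Position 7: 'j' -> consonant (running count: 3)
  Position 8: 'u' -> vowel (running count: 4)
Total vowels: 4

4


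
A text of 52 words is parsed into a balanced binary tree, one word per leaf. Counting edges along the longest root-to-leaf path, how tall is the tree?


In a balanced binary tree with n leaves the deepest leaf is ceil(log2(n)) edges below the root.
log2(52) = 5.7004
ceil(5.7004) = 6
height (edges) = 6

6


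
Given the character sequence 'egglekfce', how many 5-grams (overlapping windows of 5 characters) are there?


String 'egglekfce' has length L = 9.
Number of overlapping n-grams = L - n + 1
Substituting: 9 - 5 + 1 = 5

5


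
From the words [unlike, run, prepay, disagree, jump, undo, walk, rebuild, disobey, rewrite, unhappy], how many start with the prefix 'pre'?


Checking each word for prefix 'pre':
  'unlike' -> no (count: 0)
  'run' -> no (count: 0)
  'prepay' -> YES, starts with 'pre' (count: 1)
  'disagree' -> no (count: 1)
  'jump' -> no (count: 1)
  'undo' -> no (count: 1)
  'walk' -> no (count: 1)
  'rebuild' -> no (count: 1)
  'disobey' -> no (count: 1)
  'rewrite' -> no (count: 1)
  'unhappy' -> no (count: 1)
Total with prefix 'pre': 1

1


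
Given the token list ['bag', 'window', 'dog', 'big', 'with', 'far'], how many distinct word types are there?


Listing all tokens and tracking unique types:
  Token 1: 'bag' -> NEW (unique so far: 1)
  Token 2: 'window' -> NEW (unique so far: 2)
  Token 3: 'dog' -> NEW (unique so far: 3)
  Token 4: 'big' -> NEW (unique so far: 4)
  Token 5: 'with' -> NEW (unique so far: 5)
  Token 6: 'far' -> NEW (unique so far: 6)
Unique types: ('bag', 'big', 'dog', 'far', 'window', 'with')
Vocabulary size: 6

6


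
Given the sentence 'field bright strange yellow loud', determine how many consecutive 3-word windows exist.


Word trigrams from [5] words:
  Trigram 1: (field bright strange)
  Trigram 2: (bright strange yellow)
  Trigram 3: (strange yellow loud)
Total word trigrams: 5 - 2 = 3

3


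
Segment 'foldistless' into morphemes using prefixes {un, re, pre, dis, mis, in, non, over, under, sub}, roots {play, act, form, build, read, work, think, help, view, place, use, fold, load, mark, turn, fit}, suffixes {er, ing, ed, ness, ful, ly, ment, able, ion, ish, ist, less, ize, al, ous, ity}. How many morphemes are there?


Segmenting 'foldistless' against the inventory:
  'fold' -> root (morpheme 1)
  'ist' -> suffix (morpheme 2)
  'less' -> suffix (morpheme 3)
Total morphemes: 3

3


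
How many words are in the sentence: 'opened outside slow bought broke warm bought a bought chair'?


Counting words by splitting on spaces:
  Word 1: 'opened'
  Word 2: 'outside'
  Word 3: 'slow'
  Word 4: 'bought'
  Word 5: 'broke'
  Word 6: 'warm'
  Word 7: 'bought'
  Word 8: 'a'
  Word 9: 'bought'
  Word 10: 'chair'
Total words: 10

10


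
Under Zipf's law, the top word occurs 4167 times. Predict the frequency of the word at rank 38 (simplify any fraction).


Zipf's law: freq(rank) = f1 / rank
f1 = 4167, rank = 38
freq = 4167 / 38
GCD(4167, 38) = 1
Simplified: 4167/38

4167/38


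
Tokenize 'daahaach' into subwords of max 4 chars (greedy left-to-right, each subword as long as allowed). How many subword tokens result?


'daahaach' has 8 characters.
Chunking with max size 4:
  Chunk 1: 'daah' (positions 0-3)
  Chunk 2: 'aach' (positions 4-7)
Total chunks: ceil(8 / 4) = 2

2


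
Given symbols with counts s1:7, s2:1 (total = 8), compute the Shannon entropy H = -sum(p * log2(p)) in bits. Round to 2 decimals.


Computing entropy H = -sum(p_i * log2(p_i)):
  s1: p = 7/8 = 0.8750, -p*log2(p) = 0.1686
  s2: p = 1/8 = 0.1250, -p*log2(p) = 0.3750
H = sum of terms = 0.5436
Rounded to 2 decimals: 0.54

0.54


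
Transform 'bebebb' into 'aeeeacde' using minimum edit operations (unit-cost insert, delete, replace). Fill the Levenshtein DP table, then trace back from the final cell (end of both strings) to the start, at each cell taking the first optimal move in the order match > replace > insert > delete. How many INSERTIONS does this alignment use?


Edit distance = 6. Backtracking from cell (6, 8) with preference match > replace > insert > delete,
then listing the resulting alignment 'bebebb' -> 'aeeeacde' left to right:
  Step 1: replace b->a
  Step 2: keep 'e'
  Step 3: replace b->e
  Step 4: keep 'e'
  Step 5: insert 'a' [insertion #1]
  Step 6: insert 'c' [insertion #2]
  Step 7: replace b->d
  Step 8: replace b->e
Total insertions: 2

2


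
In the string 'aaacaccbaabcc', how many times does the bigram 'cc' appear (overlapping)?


Scanning 'aaacaccbaabcc' for bigram 'cc':
  Position 0: 'aa' -> no
  Position 1: 'aa' -> no
  Position 2: 'ac' -> no
  Position 3: 'ca' -> no
  Position 4: 'ac' -> no
  Position 5: 'cc' -> MATCH
  Position 6: 'cb' -> no
  Position 7: 'ba' -> no
  Position 8: 'aa' -> no
  Position 9: 'ab' -> no
  Position 10: 'bc' -> no
  Position 11: 'cc' -> MATCH
Total matches: 2

2


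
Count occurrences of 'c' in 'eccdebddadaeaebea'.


Scanning 'eccdebddadaeaebea' for 'c':
  Position 1: 'c' -> MATCH (count: 1)
  Position 2: 'c' -> MATCH (count: 2)
Total occurrences of 'c': 2

2


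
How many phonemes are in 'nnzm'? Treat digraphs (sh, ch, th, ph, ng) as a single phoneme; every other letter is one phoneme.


Parsing 'nnzm' greedily, digraphs first:
  'n' -> consonant phoneme (phonemes so far: 1)
  'n' -> consonant phoneme (phonemes so far: 2)
  'z' -> consonant phoneme (phonemes so far: 3)
  'm' -> consonant phoneme (phonemes so far: 4)
Total phonemes: 4

4


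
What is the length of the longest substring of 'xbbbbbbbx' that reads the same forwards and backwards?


Scanning 'xbbbbbbbx' for palindromic substrings.
Substring at positions 0-8: 'xbbbbbbbx'.
Check: reverse('xbbbbbbbx') = 'xbbbbbbbx' -> palindrome confirmed.
No longer palindromic substring exists; longest length = 9

9


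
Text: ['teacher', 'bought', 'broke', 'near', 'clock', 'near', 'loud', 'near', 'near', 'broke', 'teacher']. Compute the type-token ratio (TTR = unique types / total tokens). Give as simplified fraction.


Tokens: 11
Unique types: ('bought', 'broke', 'clock', 'loud', 'near', 'teacher') = 6
TTR = 6/11
Already in lowest terms.

6/11


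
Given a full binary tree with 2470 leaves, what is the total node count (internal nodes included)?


Leaf nodes (terminals): 2470
Internal nodes = n - 1 = 2470 - 1 = 2469
Total = leaves + internal = 2470 + 2469 = 4939

4939


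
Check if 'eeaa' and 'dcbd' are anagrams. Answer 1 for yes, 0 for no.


Sort characters of 'eeaa': 'aaee'
Sort characters of 'dcbd': 'bcdd'
Sorted forms differ -> they are NOT anagrams
Result: 0

0


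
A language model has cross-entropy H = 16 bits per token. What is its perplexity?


Perplexity formula: PP = 2^H
H = 16
PP = 2^16
PP = 2^16 = 65536

65536


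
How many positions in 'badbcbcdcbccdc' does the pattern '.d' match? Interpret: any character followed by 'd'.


Pattern: .d means any character followed by 'd'.
Scanning 'badbcbcdcbccdc' position-by-position:
  Pos 0: window 'ba' -> no
  Pos 1: window 'ad' -> MATCH
  Pos 2: window 'db' -> no
  Pos 3: window 'bc' -> no
  Pos 4: window 'cb' -> no
  Pos 5: window 'bc' -> no
  Pos 6: window 'cd' -> MATCH
  Pos 7: window 'dc' -> no
  Pos 8: window 'cb' -> no
  Pos 9: window 'bc' -> no
  Pos 10: window 'cc' -> no
  Pos 11: window 'cd' -> MATCH
  Pos 12: window 'dc' -> no
  Pos 13: window 'c' -> no
Total matches: 3

3


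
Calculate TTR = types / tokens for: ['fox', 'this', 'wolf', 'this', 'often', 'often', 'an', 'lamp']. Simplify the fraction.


Tokens: 8
Unique types: ('an', 'fox', 'lamp', 'often', 'this', 'wolf') = 6
TTR = 6/8
Simplify: divide both by 2 -> 3/4
TTR = 3/4

3/4


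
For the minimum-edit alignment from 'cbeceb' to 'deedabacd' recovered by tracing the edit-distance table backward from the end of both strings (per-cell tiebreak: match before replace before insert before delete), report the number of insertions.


Edit distance = 7. Backtracking from cell (6, 9) with preference match > replace > insert > delete,
then listing the resulting alignment 'cbeceb' -> 'deedabacd' left to right:
  Step 1: replace c->d
  Step 2: replace b->e
  Step 3: keep 'e'
  Step 4: replace c->d
  Step 5: replace e->a
  Step 6: keep 'b'
  Step 7: insert 'a' [insertion #1]
  Step 8: insert 'c' [insertion #2]
  Step 9: insert 'd' [insertion #3]
Total insertions: 3

3


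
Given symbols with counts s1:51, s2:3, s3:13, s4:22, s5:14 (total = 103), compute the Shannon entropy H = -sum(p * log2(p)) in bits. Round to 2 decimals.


Computing entropy H = -sum(p_i * log2(p_i)):
  s1: p = 51/103 = 0.4951, -p*log2(p) = 0.5021
  s2: p = 3/103 = 0.0291, -p*log2(p) = 0.1486
  s3: p = 13/103 = 0.1262, -p*log2(p) = 0.3769
  s4: p = 22/103 = 0.2136, -p*log2(p) = 0.4757
  s5: p = 14/103 = 0.1359, -p*log2(p) = 0.3913
H = sum of terms = 1.8946
Rounded to 2 decimals: 1.89

1.89


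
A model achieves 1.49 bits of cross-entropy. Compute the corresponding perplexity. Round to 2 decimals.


Perplexity formula: PP = 2^H
H = 1.49
PP = 2^1.49
Decompose: 2^1.49 = 2^1 * 2^0.49
2^1 = 2, 2^0.49 ~ 1.4044449
PP ~ 2 * 1.4044449 = 2.8088898
Rounded to 2 decimals: 2.81

2.81


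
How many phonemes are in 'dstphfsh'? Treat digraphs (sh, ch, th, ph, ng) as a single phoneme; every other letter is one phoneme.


Parsing 'dstphfsh' greedily, digraphs first:
  'd' -> consonant phoneme (phonemes so far: 1)
  's' -> consonant phoneme (phonemes so far: 2)
  't' -> consonant phoneme (phonemes so far: 3)
  'ph' -> digraph (1 consonant phoneme) (phonemes so far: 4)
  'f' -> consonant phoneme (phonemes so far: 5)
  'sh' -> digraph (1 consonant phoneme) (phonemes so far: 6)
Total phonemes: 6

6


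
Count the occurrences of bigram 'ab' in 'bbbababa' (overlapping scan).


Scanning 'bbbababa' for bigram 'ab':
  Position 0: 'bb' -> no
  Position 1: 'bb' -> no
  Position 2: 'ba' -> no
  Position 3: 'ab' -> MATCH
  Position 4: 'ba' -> no
  Position 5: 'ab' -> MATCH
  Position 6: 'ba' -> no
Total matches: 2

2


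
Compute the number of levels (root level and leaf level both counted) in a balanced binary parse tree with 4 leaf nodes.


In a balanced binary tree with n leaves the deepest leaf is ceil(log2(n)) edges below the root,
so counting node levels inclusive of root and leaves gives ceil(log2(n)) + 1 levels.
log2(4) = 2.0000
ceil(2.0000) = 2
levels = 2 + 1 = 3

3


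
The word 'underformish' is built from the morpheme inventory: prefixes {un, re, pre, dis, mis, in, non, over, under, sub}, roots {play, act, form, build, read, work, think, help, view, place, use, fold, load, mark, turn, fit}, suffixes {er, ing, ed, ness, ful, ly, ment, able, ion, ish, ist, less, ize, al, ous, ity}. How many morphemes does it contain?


Segmenting 'underformish' against the inventory:
  'under' -> prefix (morpheme 1)
  'form' -> root (morpheme 2)
  'ish' -> suffix (morpheme 3)
Total morphemes: 3

3


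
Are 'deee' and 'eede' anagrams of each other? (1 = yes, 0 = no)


Sort characters of 'deee': 'deee'
Sort characters of 'eede': 'deee'
Sorted forms match -> they ARE anagrams
Result: 1

1


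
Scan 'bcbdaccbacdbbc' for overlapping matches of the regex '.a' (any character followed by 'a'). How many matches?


Pattern: .a means any character followed by 'a'.
Scanning 'bcbdaccbacdbbc' position-by-position:
  Pos 0: window 'bc' -> no
  Pos 1: window 'cb' -> no
  Pos 2: window 'bd' -> no
  Pos 3: window 'da' -> MATCH
  Pos 4: window 'ac' -> no
  Pos 5: window 'cc' -> no
  Pos 6: window 'cb' -> no
  Pos 7: window 'ba' -> MATCH
  Pos 8: window 'ac' -> no
  Pos 9: window 'cd' -> no
  Pos 10: window 'db' -> no
  Pos 11: window 'bb' -> no
  Pos 12: window 'bc' -> no
  Pos 13: window 'c' -> no
Total matches: 2

2


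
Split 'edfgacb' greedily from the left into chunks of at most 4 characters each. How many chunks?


'edfgacb' has 7 characters.
Chunking with max size 4:
  Chunk 1: 'edfg' (positions 0-3)
  Chunk 2: 'acb' (positions 4-6)
Total chunks: ceil(7 / 4) = 2

2


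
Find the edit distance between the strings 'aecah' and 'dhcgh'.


Building DP table for s1='aecah' (len 5) and s2='dhcgh' (len 5):
       d  h  c  g  h
    0  1  2  3  4  5
  a 1  1  2  3  4  5
  e 2  2  2  3  4  5
  c 3  3  3  2  3  4
  a 4  4  4  3  3  4
  h 5  5  4  4  4  3
Edit distance = dp[5][5] = 3

3


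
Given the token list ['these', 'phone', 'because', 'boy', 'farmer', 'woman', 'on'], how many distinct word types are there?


Listing all tokens and tracking unique types:
  Token 1: 'these' -> NEW (unique so far: 1)
  Token 2: 'phone' -> NEW (unique so far: 2)
  Token 3: 'because' -> NEW (unique so far: 3)
  Token 4: 'boy' -> NEW (unique so far: 4)
  Token 5: 'farmer' -> NEW (unique so far: 5)
  Token 6: 'woman' -> NEW (unique so far: 6)
  Token 7: 'on' -> NEW (unique so far: 7)
Unique types: ('because', 'boy', 'farmer', 'on', 'phone', 'these', 'woman')
Vocabulary size: 7

7


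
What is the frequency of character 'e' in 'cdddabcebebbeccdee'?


Scanning 'cdddabcebebbeccdee' for 'e':
  Position 7: 'e' -> MATCH (count: 1)
  Position 9: 'e' -> MATCH (count: 2)
  Position 12: 'e' -> MATCH (count: 3)
  Position 16: 'e' -> MATCH (count: 4)
  Position 17: 'e' -> MATCH (count: 5)
Total occurrences of 'e': 5

5


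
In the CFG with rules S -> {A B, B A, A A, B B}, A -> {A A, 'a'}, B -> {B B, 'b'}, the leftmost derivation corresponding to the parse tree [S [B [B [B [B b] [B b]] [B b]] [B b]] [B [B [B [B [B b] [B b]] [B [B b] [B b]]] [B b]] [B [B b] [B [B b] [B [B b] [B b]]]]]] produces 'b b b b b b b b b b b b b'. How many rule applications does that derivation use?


Every bracketed nonterminal node [X ...] in the tree is produced by exactly one rule application.
Reading the tree off as a leftmost derivation:
  Step 1: S  =>  B B   (applied S -> B B)
  Step 2: B B  =>  B B B   (applied B -> B B)
  Step 3: B B B  =>  B B B B   (applied B -> B B)
  Step 4: B B B B  =>  B B B B B   (applied B -> B B)
  Step 5: B B B B B  =>  b B B B B   (applied B -> b)
  Step 6: b B B B B  =>  b b B B B   (applied B -> b)
  Step 7: b b B B B  =>  b b b B B   (applied B -> b)
  Step 8: b b b B B  =>  b b b b B   (applied B -> b)
  Step 9: b b b b B  =>  b b b b B B   (applied B -> B B)
  Step 10: b b b b B B  =>  b b b b B B B   (applied B -> B B)
  Step 11: b b b b B B B  =>  b b b b B B B B   (applied B -> B B)
  Step 12: b b b b B B B B  =>  b b b b B B B B B   (applied B -> B B)
  Step 13: b b b b B B B B B  =>  b b b b b B B B B   (applied B -> b)
  Step 14: b b b b b B B B B  =>  b b b b b b B B B   (applied B -> b)
  Step 15: b b b b b b B B B  =>  b b b b b b B B B B   (applied B -> B B)
  Step 16: b b b b b b B B B B  =>  b b b b b b b B B B   (applied B -> b)
  Step 17: b b b b b b b B B B  =>  b b b b b b b b B B   (applied B -> b)
  Step 18: b b b b b b b b B B  =>  b b b b b b b b b B   (applied B -> b)
  Step 19: b b b b b b b b b B  =>  b b b b b b b b b B B   (applied B -> B B)
  Step 20: b b b b b b b b b B B  =>  b b b b b b b b b b B   (applied B -> b)
  Step 21: b b b b b b b b b b B  =>  b b b b b b b b b b B B   (applied B -> B B)
  Step 22: b b b b b b b b b b B B  =>  b b b b b b b b b b b B   (applied B -> b)
  Step 23: b b b b b b b b b b b B  =>  b b b b b b b b b b b B B   (applied B -> B B)
  Step 24: b b b b b b b b b b b B B  =>  b b b b b b b b b b b b B   (applied B -> b)
  Step 25: b b b b b b b b b b b b B  =>  b b b b b b b b b b b b b   (applied B -> b)
Final yield: b b b b b b b b b b b b b
Total rewrite steps: 25

25


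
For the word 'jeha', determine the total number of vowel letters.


Scanning each character of 'jeha':
  Position 1: 'j' -> consonant (running count: 0)
  Position 2: 'e' -> vowel (running count: 1)
  Position 3: 'h' -> consonant (running count: 1)
  Position 4: 'a' -> vowel (running count: 2)
Total vowels: 2

2


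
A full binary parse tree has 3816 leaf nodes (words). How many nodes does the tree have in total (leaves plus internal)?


Leaf nodes (terminals): 3816
Internal nodes = n - 1 = 3816 - 1 = 3815
Total = leaves + internal = 3816 + 3815 = 7631

7631


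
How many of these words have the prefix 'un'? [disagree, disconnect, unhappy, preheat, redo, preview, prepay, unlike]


Checking each word for prefix 'un':
  'disagree' -> no (count: 0)
  'disconnect' -> no (count: 0)
  'unhappy' -> YES, starts with 'un' (count: 1)
  'preheat' -> no (count: 1)
  'redo' -> no (count: 1)
  'preview' -> no (count: 1)
  'prepay' -> no (count: 1)
  'unlike' -> YES, starts with 'un' (count: 2)
Total with prefix 'un': 2

2


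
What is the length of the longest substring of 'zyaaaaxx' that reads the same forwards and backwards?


Scanning 'zyaaaaxx' for palindromic substrings.
Substring at positions 2-5: 'aaaa'.
Check: reverse('aaaa') = 'aaaa' -> palindrome confirmed.
Neighbouring characters ('y' / 'x') break symmetry, so it cannot extend further.
No longer palindromic substring exists; longest length = 4

4


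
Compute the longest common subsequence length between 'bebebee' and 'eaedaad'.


DP table for LCS of 'bebebee' and 'eaedaad':
       e  a  e  d  a  a  d
    0  0  0  0  0  0  0  0
  b 0  0  0  0  0  0  0  0
  e 0  1  1  1  1  1  1  1
  b 0  1  1  1  1  1  1  1
  e 0  1  1  2  2  2  2  2
  b 0  1  1  2  2  2  2  2
  e 0  1  1  2  2  2  2  2
  e 0  1  1  2  2  2  2  2
LCS: 'ee'
LCS length = 2

2


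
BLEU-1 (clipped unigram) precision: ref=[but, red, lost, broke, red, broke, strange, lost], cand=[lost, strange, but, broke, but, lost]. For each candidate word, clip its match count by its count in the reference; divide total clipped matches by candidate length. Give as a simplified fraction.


Reference word counts: {'broke': 2, 'but': 1, 'lost': 2, 'red': 2, 'strange': 1}
Checking each candidate word (with clipping):
  'lost' -> in reference (ref count 2, used 1/2) -> match (matches: 1)
  'strange' -> in reference (ref count 1, used 1/1) -> match (matches: 2)
  'but' -> in reference (ref count 1, used 1/1) -> match (matches: 3)
  'broke' -> in reference (ref count 2, used 1/2) -> match (matches: 4)
  'but' -> ref count 1 already used up (1/1) -> clipped, no match (matches: 4)
  'lost' -> in reference (ref count 2, used 2/2) -> match (matches: 5)
Clipped matches: 5, Candidate length: 6
Precision = 5/6

5/6


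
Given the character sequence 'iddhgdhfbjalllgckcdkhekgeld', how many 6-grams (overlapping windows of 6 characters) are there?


String 'iddhgdhfbjalllgckcdkhekgeld' has length L = 27.
Number of overlapping n-grams = L - n + 1
Substituting: 27 - 6 + 1 = 22

22


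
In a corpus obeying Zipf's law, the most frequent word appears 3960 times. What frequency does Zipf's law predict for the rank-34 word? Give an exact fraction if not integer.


Zipf's law: freq(rank) = f1 / rank
f1 = 3960, rank = 34
freq = 3960 / 34
GCD(3960, 34) = 2
Simplified: 1980/17

1980/17


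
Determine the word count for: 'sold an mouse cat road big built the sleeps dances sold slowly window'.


Counting words by splitting on spaces:
  Word 1: 'sold'
  Word 2: 'an'
  Word 3: 'mouse'
  Word 4: 'cat'
  Word 5: 'road'
  Word 6: 'big'
  Word 7: 'built'
  Word 8: 'the'
  Word 9: 'sleeps'
  Word 10: 'dances'
  Word 11: 'sold'
  Word 12: 'slowly'
  Word 13: 'window'
Total words: 13

13


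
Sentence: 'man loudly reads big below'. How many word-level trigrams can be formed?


Word trigrams from [5] words:
  Trigram 1: (man loudly reads)
  Trigram 2: (loudly reads big)
  Trigram 3: (reads big below)
Total word trigrams: 5 - 2 = 3

3


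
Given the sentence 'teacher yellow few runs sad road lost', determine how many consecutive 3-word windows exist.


Word trigrams from [7] words:
  Trigram 1: (teacher yellow few)
  Trigram 2: (yellow few runs)
  Trigram 3: (few runs sad)
  Trigram 4: (runs sad road)
  Trigram 5: (sad road lost)
Total word trigrams: 7 - 2 = 5

5


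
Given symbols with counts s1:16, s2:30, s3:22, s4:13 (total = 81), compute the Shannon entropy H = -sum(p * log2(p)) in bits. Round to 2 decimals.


Computing entropy H = -sum(p_i * log2(p_i)):
  s1: p = 16/81 = 0.1975, -p*log2(p) = 0.4622
  s2: p = 30/81 = 0.3704, -p*log2(p) = 0.5307
  s3: p = 22/81 = 0.2716, -p*log2(p) = 0.5107
  s4: p = 13/81 = 0.1605, -p*log2(p) = 0.4236
H = sum of terms = 1.9272
Rounded to 2 decimals: 1.93

1.93


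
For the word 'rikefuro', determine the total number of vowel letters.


Scanning each character of 'rikefuro':
  Position 1: 'r' -> consonant (running count: 0)
  Position 2: 'i' -> vowel (running count: 1)
  Position 3: 'k' -> consonant (running count: 1)
  Position 4: 'e' -> vowel (running count: 2)
  Position 5: 'f' -> consonant (running count: 2)
  Position 6: 'u' -> vowel (running count: 3)
  Position 7: 'r' -> consonant (running count: 3)
  Position 8: 'o' -> vowel (running count: 4)
Total vowels: 4

4


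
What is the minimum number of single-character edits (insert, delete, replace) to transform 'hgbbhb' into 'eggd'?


Building DP table for s1='hgbbhb' (len 6) and s2='eggd' (len 4):
       e  g  g  d
    0  1  2  3  4
  h 1  1  2  3  4
  g 2  2  1  2  3
  b 3  3  2  2  3
  b 4  4  3  3  3
  h 5  5  4  4  4
  b 6  6  5  5  5
Edit distance = dp[6][4] = 5

5


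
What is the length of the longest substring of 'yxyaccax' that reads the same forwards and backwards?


Scanning 'yxyaccax' for palindromic substrings.
Substring at positions 3-6: 'acca'.
Check: reverse('acca') = 'acca' -> palindrome confirmed.
Neighbouring characters ('y' / 'x') break symmetry, so it cannot extend further.
No longer palindromic substring exists; longest length = 4

4


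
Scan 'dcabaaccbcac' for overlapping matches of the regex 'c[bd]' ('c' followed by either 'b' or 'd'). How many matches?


Pattern: c[bd] means 'c' followed by either 'b' or 'd'.
Scanning 'dcabaaccbcac' position-by-position:
  Pos 0: window 'dc' -> no
  Pos 1: window 'ca' -> no
  Pos 2: window 'ab' -> no
  Pos 3: window 'ba' -> no
  Pos 4: window 'aa' -> no
  Pos 5: window 'ac' -> no
  Pos 6: window 'cc' -> no
  Pos 7: window 'cb' -> MATCH
  Pos 8: window 'bc' -> no
  Pos 9: window 'ca' -> no
  Pos 10: window 'ac' -> no
  Pos 11: window 'c' -> no
Total matches: 1

1


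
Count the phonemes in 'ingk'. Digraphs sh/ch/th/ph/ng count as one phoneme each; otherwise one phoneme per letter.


Parsing 'ingk' greedily, digraphs first:
  'i' -> vowel phoneme (phonemes so far: 1)
  'ng' -> digraph (1 consonant phoneme) (phonemes so far: 2)
  'k' -> consonant phoneme (phonemes so far: 3)
Total phonemes: 3

3


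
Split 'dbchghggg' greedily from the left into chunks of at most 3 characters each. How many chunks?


'dbchghggg' has 9 characters.
Chunking with max size 3:
  Chunk 1: 'dbc' (positions 0-2)
  Chunk 2: 'hgh' (positions 3-5)
  Chunk 3: 'ggg' (positions 6-8)
Total chunks: ceil(9 / 3) = 3

3


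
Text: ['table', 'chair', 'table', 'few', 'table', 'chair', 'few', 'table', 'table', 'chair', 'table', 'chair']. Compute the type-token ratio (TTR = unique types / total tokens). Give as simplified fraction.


Tokens: 12
Unique types: ('chair', 'few', 'table') = 3
TTR = 3/12
Simplify: divide both by 3 -> 1/4
TTR = 1/4

1/4


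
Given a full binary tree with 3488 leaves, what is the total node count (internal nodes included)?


Leaf nodes (terminals): 3488
Internal nodes = n - 1 = 3488 - 1 = 3487
Total = leaves + internal = 3488 + 3487 = 6975

6975


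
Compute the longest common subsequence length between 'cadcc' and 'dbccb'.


DP table for LCS of 'cadcc' and 'dbccb':
       d  b  c  c  b
    0  0  0  0  0  0
  c 0  0  0  1  1  1
  a 0  0  0  1  1  1
  d 0  1  1  1  1  1
  c 0  1  1  2  2  2
  c 0  1  1  2  3  3
LCS: 'dcc'
LCS length = 3

3


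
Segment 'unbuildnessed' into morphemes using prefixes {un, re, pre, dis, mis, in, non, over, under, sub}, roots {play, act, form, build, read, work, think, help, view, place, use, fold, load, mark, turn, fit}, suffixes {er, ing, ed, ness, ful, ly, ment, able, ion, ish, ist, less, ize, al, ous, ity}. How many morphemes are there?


Segmenting 'unbuildnessed' against the inventory:
  'un' -> prefix (morpheme 1)
  'build' -> root (morpheme 2)
  'ness' -> suffix (morpheme 3)
  'ed' -> suffix (morpheme 4)
Total morphemes: 4

4


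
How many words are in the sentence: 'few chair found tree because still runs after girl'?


Counting words by splitting on spaces:
  Word 1: 'few'
  Word 2: 'chair'
  Word 3: 'found'
  Word 4: 'tree'
  Word 5: 'because'
  Word 6: 'still'
  Word 7: 'runs'
  Word 8: 'after'
  Word 9: 'girl'
Total words: 9

9


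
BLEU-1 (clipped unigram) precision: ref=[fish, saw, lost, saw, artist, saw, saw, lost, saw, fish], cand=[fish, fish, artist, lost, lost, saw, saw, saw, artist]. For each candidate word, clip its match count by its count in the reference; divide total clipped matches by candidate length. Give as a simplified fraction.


Reference word counts: {'artist': 1, 'fish': 2, 'lost': 2, 'saw': 5}
Checking each candidate word (with clipping):
  'fish' -> in reference (ref count 2, used 1/2) -> match (matches: 1)
  'fish' -> in reference (ref count 2, used 2/2) -> match (matches: 2)
  'artist' -> in reference (ref count 1, used 1/1) -> match (matches: 3)
  'lost' -> in reference (ref count 2, used 1/2) -> match (matches: 4)
  'lost' -> in reference (ref count 2, used 2/2) -> match (matches: 5)
  'saw' -> in reference (ref count 5, used 1/5) -> match (matches: 6)
  'saw' -> in reference (ref count 5, used 2/5) -> match (matches: 7)
  'saw' -> in reference (ref count 5, used 3/5) -> match (matches: 8)
  'artist' -> ref count 1 already used up (1/1) -> clipped, no match (matches: 8)
Clipped matches: 8, Candidate length: 9
Precision = 8/9

8/9


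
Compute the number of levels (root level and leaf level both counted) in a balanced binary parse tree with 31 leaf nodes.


In a balanced binary tree with n leaves the deepest leaf is ceil(log2(n)) edges below the root,
so counting node levels inclusive of root and leaves gives ceil(log2(n)) + 1 levels.
log2(31) = 4.9542
ceil(4.9542) = 5
levels = 5 + 1 = 6

6


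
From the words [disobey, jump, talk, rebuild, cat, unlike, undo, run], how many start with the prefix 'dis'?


Checking each word for prefix 'dis':
  'disobey' -> YES, starts with 'dis' (count: 1)
  'jump' -> no (count: 1)
  'talk' -> no (count: 1)
  'rebuild' -> no (count: 1)
  'cat' -> no (count: 1)
  'unlike' -> no (count: 1)
  'undo' -> no (count: 1)
  'run' -> no (count: 1)
Total with prefix 'dis': 1

1


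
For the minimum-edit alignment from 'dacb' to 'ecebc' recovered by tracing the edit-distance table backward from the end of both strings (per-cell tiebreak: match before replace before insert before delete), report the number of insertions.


Edit distance = 4. Backtracking from cell (4, 5) with preference match > replace > insert > delete,
then listing the resulting alignment 'dacb' -> 'ecebc' left to right:
  Step 1: replace d->e
  Step 2: replace a->c
  Step 3: replace c->e
  Step 4: keep 'b'
  Step 5: insert 'c' [insertion #1]
Total insertions: 1

1


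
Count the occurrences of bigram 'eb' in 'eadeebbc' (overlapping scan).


Scanning 'eadeebbc' for bigram 'eb':
  Position 0: 'ea' -> no
  Position 1: 'ad' -> no
  Position 2: 'de' -> no
  Position 3: 'ee' -> no
  Position 4: 'eb' -> MATCH
  Position 5: 'bb' -> no
  Position 6: 'bc' -> no
Total matches: 1

1


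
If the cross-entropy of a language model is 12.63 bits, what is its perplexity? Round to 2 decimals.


Perplexity formula: PP = 2^H
H = 12.63
PP = 2^12.63
Decompose: 2^12.63 = 2^12 * 2^0.63
2^12 = 4096, 2^0.63 ~ 1.5475650
PP ~ 4096 * 1.5475650 = 6338.8262400
Rounded to 2 decimals: 6338.83

6338.83


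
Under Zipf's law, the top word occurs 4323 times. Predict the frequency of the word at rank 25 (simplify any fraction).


Zipf's law: freq(rank) = f1 / rank
f1 = 4323, rank = 25
freq = 4323 / 25
GCD(4323, 25) = 1
Simplified: 4323/25

4323/25


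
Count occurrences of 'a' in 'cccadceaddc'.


Scanning 'cccadceaddc' for 'a':
  Position 3: 'a' -> MATCH (count: 1)
  Position 7: 'a' -> MATCH (count: 2)
Total occurrences of 'a': 2

2


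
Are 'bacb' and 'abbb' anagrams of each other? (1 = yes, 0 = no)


Sort characters of 'bacb': 'abbc'
Sort characters of 'abbb': 'abbb'
Sorted forms differ -> they are NOT anagrams
Result: 0

0


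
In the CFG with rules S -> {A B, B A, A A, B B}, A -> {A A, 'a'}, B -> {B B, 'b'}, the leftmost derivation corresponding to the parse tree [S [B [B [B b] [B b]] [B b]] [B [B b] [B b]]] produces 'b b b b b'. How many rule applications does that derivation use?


Every bracketed nonterminal node [X ...] in the tree is produced by exactly one rule application.
Reading the tree off as a leftmost derivation:
  Step 1: S  =>  B B   (applied S -> B B)
  Step 2: B B  =>  B B B   (applied B -> B B)
  Step 3: B B B  =>  B B B B   (applied B -> B B)
  Step 4: B B B B  =>  b B B B   (applied B -> b)
  Step 5: b B B B  =>  b b B B   (applied B -> b)
  Step 6: b b B B  =>  b b b B   (applied B -> b)
  Step 7: b b b B  =>  b b b B B   (applied B -> B B)
  Step 8: b b b B B  =>  b b b b B   (applied B -> b)
  Step 9: b b b b B  =>  b b b b b   (applied B -> b)
Final yield: b b b b b
Total rewrite steps: 9

9


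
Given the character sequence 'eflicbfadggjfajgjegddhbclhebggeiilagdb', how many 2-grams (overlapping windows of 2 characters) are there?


String 'eflicbfadggjfajgjegddhbclhebggeiilagdb' has length L = 38.
Number of overlapping n-grams = L - n + 1
Substituting: 38 - 2 + 1 = 37

37


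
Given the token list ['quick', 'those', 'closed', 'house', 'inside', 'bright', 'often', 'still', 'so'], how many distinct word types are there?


Listing all tokens and tracking unique types:
  Token 1: 'quick' -> NEW (unique so far: 1)
  Token 2: 'those' -> NEW (unique so far: 2)
  Token 3: 'closed' -> NEW (unique so far: 3)
  Token 4: 'house' -> NEW (unique so far: 4)
  Token 5: 'inside' -> NEW (unique so far: 5)
  Token 6: 'bright' -> NEW (unique so far: 6)
  Token 7: 'often' -> NEW (unique so far: 7)
  Token 8: 'still' -> NEW (unique so far: 8)
  Token 9: 'so' -> NEW (unique so far: 9)
Unique types: ('bright', 'closed', 'house', 'inside', 'often', 'quick', 'so', 'still', 'those')
Vocabulary size: 9

9


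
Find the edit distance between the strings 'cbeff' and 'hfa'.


Building DP table for s1='cbeff' (len 5) and s2='hfa' (len 3):
       h  f  a
    0  1  2  3
  c 1  1  2  3
  b 2  2  2  3
  e 3  3  3  3
  f 4  4  3  4
  f 5  5  4  4
Edit distance = dp[5][3] = 4

4


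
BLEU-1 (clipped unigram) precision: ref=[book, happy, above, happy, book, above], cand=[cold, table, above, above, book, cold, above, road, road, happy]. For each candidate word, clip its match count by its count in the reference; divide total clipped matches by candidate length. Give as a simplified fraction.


Reference word counts: {'above': 2, 'book': 2, 'happy': 2}
Checking each candidate word (with clipping):
  'cold' -> not in reference -> no match (matches: 0)
  'table' -> not in reference -> no match (matches: 0)
  'above' -> in reference (ref count 2, used 1/2) -> match (matches: 1)
  'above' -> in reference (ref count 2, used 2/2) -> match (matches: 2)
  'book' -> in reference (ref count 2, used 1/2) -> match (matches: 3)
  'cold' -> not in reference -> no match (matches: 3)
  'above' -> ref count 2 already used up (2/2) -> clipped, no match (matches: 3)
  'road' -> not in reference -> no match (matches: 3)
  'road' -> not in reference -> no match (matches: 3)
  'happy' -> in reference (ref count 2, used 1/2) -> match (matches: 4)
Clipped matches: 4, Candidate length: 10
Precision = 4/10 = 2/5

2/5


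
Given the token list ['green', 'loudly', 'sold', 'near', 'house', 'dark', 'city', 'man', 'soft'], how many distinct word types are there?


Listing all tokens and tracking unique types:
  Token 1: 'green' -> NEW (unique so far: 1)
  Token 2: 'loudly' -> NEW (unique so far: 2)
  Token 3: 'sold' -> NEW (unique so far: 3)
  Token 4: 'near' -> NEW (unique so far: 4)
  Token 5: 'house' -> NEW (unique so far: 5)
  Token 6: 'dark' -> NEW (unique so far: 6)
  Token 7: 'city' -> NEW (unique so far: 7)
  Token 8: 'man' -> NEW (unique so far: 8)
  Token 9: 'soft' -> NEW (unique so far: 9)
Unique types: ('city', 'dark', 'green', 'house', 'loudly', 'man', 'near', 'soft', 'sold')
Vocabulary size: 9

9


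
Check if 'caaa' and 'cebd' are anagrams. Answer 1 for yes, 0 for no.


Sort characters of 'caaa': 'aaac'
Sort characters of 'cebd': 'bcde'
Sorted forms differ -> they are NOT anagrams
Result: 0

0


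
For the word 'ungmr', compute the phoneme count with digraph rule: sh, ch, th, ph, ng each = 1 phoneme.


Parsing 'ungmr' greedily, digraphs first:
  'u' -> vowel phoneme (phonemes so far: 1)
  'ng' -> digraph (1 consonant phoneme) (phonemes so far: 2)
  'm' -> consonant phoneme (phonemes so far: 3)
  'r' -> consonant phoneme (phonemes so far: 4)
Total phonemes: 4

4


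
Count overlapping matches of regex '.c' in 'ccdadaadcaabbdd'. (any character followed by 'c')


Pattern: .c means any character followed by 'c'.
Scanning 'ccdadaadcaabbdd' position-by-position:
  Pos 0: window 'cc' -> MATCH
  Pos 1: window 'cd' -> no
  Pos 2: window 'da' -> no
  Pos 3: window 'ad' -> no
  Pos 4: window 'da' -> no
  Pos 5: window 'aa' -> no
  Pos 6: window 'ad' -> no
  Pos 7: window 'dc' -> MATCH
  Pos 8: window 'ca' -> no
  Pos 9: window 'aa' -> no
  Pos 10: window 'ab' -> no
  Pos 11: window 'bb' -> no
  Pos 12: window 'bd' -> no
  Pos 13: window 'dd' -> no
  Pos 14: window 'd' -> no
Total matches: 2

2


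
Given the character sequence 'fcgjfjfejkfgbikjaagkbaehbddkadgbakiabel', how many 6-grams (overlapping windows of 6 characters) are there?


String 'fcgjfjfejkfgbikjaagkbaehbddkadgbakiabel' has length L = 39.
Number of overlapping n-grams = L - n + 1
Substituting: 39 - 6 + 1 = 34

34


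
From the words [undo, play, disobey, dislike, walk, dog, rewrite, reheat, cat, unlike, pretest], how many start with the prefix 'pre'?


Checking each word for prefix 'pre':
  'undo' -> no (count: 0)
  'play' -> no (count: 0)
  'disobey' -> no (count: 0)
  'dislike' -> no (count: 0)
  'walk' -> no (count: 0)
  'dog' -> no (count: 0)
  'rewrite' -> no (count: 0)
  'reheat' -> no (count: 0)
  'cat' -> no (count: 0)
  'unlike' -> no (count: 0)
  'pretest' -> YES, starts with 'pre' (count: 1)
Total with prefix 'pre': 1

1


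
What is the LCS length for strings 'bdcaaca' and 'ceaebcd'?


DP table for LCS of 'bdcaaca' and 'ceaebcd':
       c  e  a  e  b  c  d
    0  0  0  0  0  0  0  0
  b 0  0  0  0  0  1  1  1
  d 0  0  0  0  0  1  1  2
  c 0  1  1  1  1  1  2  2
  a 0  1  1  2  2  2  2  2
  a 0  1  1  2  2  2  2  2
  c 0  1  1  2  2  2  3  3
  a 0  1  1  2  2  2  3  3
LCS: 'cac'
LCS length = 3

3
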